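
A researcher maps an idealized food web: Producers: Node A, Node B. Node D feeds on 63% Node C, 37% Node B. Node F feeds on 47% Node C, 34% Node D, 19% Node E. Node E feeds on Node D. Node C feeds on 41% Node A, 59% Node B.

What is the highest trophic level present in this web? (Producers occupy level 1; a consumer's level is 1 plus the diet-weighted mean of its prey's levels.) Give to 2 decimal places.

3.63

Node C: 1 + (0.41×1 + 0.59×1) = 2
Node D: 1 + (0.63×2 + 0.37×1) = 2.63
Node E: 1 + 2.63 = 3.63
Node F: 1 + (0.47×2 + 0.34×2.63 + 0.19×3.63) = 3.5239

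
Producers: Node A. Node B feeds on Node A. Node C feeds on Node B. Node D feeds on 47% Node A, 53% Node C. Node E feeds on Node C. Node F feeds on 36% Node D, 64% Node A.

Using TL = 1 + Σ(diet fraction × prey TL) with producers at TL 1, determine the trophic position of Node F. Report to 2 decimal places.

Node B: 1 + 1 = 2
Node C: 1 + 2 = 3
Node D: 1 + (0.47×1 + 0.53×3) = 3.06
Node E: 1 + 3 = 4
Node F: 1 + (0.36×3.06 + 0.64×1) = 2.7416

2.74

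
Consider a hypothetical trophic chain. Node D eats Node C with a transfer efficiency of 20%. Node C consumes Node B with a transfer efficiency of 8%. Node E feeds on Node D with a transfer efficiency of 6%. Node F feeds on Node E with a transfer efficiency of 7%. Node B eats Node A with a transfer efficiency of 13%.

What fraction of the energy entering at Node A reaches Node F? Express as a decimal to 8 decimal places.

Product of link efficiencies: 0.13 × 0.08 × 0.2 × 0.06 × 0.07 = 0.000008736

0.00000874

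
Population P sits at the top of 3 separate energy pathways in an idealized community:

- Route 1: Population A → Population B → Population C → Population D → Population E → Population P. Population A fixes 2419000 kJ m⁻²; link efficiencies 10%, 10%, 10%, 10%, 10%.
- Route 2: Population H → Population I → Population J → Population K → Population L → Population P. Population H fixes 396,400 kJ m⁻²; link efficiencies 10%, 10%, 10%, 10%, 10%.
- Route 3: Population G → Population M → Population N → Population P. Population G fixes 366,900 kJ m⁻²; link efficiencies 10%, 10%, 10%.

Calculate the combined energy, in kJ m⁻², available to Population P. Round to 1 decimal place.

395.1 kJ m⁻²

Route 1: 2419000 × 0.1 × 0.1 × 0.1 × 0.1 × 0.1 = 24.19 kJ m⁻²
Route 2: 396400 × 0.1 × 0.1 × 0.1 × 0.1 × 0.1 = 3.964 kJ m⁻²
Route 3: 366900 × 0.1 × 0.1 × 0.1 = 366.9 kJ m⁻²
Total at Population P: 24.19 + 3.964 + 366.9 = 395.054 kJ m⁻²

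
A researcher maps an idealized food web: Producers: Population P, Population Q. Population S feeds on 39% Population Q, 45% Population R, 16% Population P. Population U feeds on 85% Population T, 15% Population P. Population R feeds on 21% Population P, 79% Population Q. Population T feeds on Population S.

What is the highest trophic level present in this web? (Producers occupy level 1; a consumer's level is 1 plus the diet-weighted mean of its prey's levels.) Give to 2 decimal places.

4.08

Population R: 1 + (0.21×1 + 0.79×1) = 2
Population S: 1 + (0.39×1 + 0.45×2 + 0.16×1) = 2.45
Population T: 1 + 2.45 = 3.45
Population U: 1 + (0.85×3.45 + 0.15×1) = 4.0825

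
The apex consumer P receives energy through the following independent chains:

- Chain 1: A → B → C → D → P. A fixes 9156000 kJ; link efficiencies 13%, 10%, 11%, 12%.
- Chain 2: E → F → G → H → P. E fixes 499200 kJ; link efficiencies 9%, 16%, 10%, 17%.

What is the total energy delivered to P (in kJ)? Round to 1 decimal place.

1693.4 kJ

Chain 1: 9156000 × 0.13 × 0.1 × 0.11 × 0.12 = 1571.1696 kJ
Chain 2: 499200 × 0.09 × 0.16 × 0.1 × 0.17 = 122.20416 kJ
Total at P: 1571.1696 + 122.20416 = 1693.37376 kJ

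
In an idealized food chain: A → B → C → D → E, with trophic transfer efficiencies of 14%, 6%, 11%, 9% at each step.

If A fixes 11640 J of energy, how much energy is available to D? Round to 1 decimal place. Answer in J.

B: 11640 × 0.14 = 1629.6 J
C: 1629.6 × 0.06 = 97.776 J
D: 97.776 × 0.11 = 10.75536 J

10.8 J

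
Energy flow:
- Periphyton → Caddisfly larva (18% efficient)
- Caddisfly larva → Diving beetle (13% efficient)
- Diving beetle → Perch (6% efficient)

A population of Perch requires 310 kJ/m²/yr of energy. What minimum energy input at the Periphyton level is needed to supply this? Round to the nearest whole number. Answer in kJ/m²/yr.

220798 kJ/m²/yr

Cumulative transfer efficiency: 0.18 × 0.13 × 0.06 = 0.001404
Periphyton energy = 310 / 0.001404 = 220798 kJ/m²/yr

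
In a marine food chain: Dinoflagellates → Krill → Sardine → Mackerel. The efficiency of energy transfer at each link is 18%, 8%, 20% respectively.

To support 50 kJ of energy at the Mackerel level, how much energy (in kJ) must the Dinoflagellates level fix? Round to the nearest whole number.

17361 kJ

Cumulative transfer efficiency: 0.18 × 0.08 × 0.2 = 0.00288
Dinoflagellates energy = 50 / 0.00288 = 17361 kJ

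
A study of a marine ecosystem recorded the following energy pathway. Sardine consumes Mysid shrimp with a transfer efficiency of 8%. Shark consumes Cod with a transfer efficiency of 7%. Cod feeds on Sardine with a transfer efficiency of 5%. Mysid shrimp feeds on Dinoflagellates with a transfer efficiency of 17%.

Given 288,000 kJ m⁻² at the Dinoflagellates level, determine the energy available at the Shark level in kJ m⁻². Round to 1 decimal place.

Mysid shrimp: 288000 × 0.17 = 48960 kJ m⁻²
Sardine: 48960 × 0.08 = 3916.8 kJ m⁻²
Cod: 3916.8 × 0.05 = 195.84 kJ m⁻²
Shark: 195.84 × 0.07 = 13.7088 kJ m⁻²

13.7 kJ m⁻²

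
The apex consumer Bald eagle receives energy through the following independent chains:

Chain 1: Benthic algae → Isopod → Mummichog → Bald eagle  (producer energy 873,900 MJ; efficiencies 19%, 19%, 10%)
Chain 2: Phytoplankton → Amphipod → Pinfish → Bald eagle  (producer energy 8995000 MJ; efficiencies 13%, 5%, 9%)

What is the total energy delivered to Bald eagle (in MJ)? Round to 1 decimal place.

Chain 1: 873900 × 0.19 × 0.19 × 0.1 = 3154.779 MJ
Chain 2: 8995000 × 0.13 × 0.05 × 0.09 = 5262.075 MJ
Total at Bald eagle: 3154.779 + 5262.075 = 8416.854 MJ

8416.9 MJ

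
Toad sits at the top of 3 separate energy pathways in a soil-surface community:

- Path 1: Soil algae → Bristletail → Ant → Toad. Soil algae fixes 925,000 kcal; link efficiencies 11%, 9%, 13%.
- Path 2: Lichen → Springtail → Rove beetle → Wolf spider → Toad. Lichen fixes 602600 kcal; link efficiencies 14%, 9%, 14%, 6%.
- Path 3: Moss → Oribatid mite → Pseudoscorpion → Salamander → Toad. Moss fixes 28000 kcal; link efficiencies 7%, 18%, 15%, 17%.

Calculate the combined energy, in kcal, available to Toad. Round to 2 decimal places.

Path 1: 925000 × 0.11 × 0.09 × 0.13 = 1190.475 kcal
Path 2: 602600 × 0.14 × 0.09 × 0.14 × 0.06 = 63.779184 kcal
Path 3: 28000 × 0.07 × 0.18 × 0.15 × 0.17 = 8.9964 kcal
Total at Toad: 1190.475 + 63.779184 + 8.9964 = 1263.250584 kcal

1263.25 kcal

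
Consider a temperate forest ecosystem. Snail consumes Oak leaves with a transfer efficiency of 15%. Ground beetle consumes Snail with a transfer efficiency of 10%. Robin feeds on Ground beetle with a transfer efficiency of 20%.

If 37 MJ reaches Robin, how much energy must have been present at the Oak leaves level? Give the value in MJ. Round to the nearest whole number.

12333 MJ

Cumulative transfer efficiency: 0.15 × 0.1 × 0.2 = 0.003
Oak leaves energy = 37 / 0.003 = 12333 MJ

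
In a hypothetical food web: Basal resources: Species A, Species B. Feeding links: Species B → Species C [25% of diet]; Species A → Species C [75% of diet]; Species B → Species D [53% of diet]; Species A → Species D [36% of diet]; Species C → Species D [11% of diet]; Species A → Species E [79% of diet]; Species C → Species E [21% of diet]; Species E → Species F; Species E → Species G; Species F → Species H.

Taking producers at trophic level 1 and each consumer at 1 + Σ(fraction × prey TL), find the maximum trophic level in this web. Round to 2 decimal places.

4.21

Species C: 1 + (0.25×1 + 0.75×1) = 2
Species D: 1 + (0.53×1 + 0.36×1 + 0.11×2) = 2.11
Species E: 1 + (0.79×1 + 0.21×2) = 2.21
Species F: 1 + 2.21 = 3.21
Species G: 1 + 2.21 = 3.21
Species H: 1 + 3.21 = 4.21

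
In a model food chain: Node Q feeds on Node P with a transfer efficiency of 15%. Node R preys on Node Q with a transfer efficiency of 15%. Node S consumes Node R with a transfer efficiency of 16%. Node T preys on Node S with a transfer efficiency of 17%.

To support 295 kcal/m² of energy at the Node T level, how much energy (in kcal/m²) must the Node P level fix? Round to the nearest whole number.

Cumulative transfer efficiency: 0.15 × 0.15 × 0.16 × 0.17 = 0.000612
Node P energy = 295 / 0.000612 = 482026 kcal/m²

482026 kcal/m²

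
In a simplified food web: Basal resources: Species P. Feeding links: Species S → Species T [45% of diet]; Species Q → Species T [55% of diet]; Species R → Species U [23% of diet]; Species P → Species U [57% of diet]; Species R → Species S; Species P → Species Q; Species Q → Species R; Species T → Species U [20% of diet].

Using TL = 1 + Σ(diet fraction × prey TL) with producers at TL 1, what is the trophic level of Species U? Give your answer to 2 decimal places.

3.04

Species Q: 1 + 1 = 2
Species R: 1 + 2 = 3
Species S: 1 + 3 = 4
Species T: 1 + (0.45×4 + 0.55×2) = 3.9
Species U: 1 + (0.57×1 + 0.23×3 + 0.2×3.9) = 3.04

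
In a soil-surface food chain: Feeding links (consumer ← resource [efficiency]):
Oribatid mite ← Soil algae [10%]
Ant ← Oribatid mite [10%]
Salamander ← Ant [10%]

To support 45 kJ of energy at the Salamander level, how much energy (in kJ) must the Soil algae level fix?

Cumulative transfer efficiency: 0.1 × 0.1 × 0.1 = 0.001
Soil algae energy = 45 / 0.001 = 45000 kJ

45000 kJ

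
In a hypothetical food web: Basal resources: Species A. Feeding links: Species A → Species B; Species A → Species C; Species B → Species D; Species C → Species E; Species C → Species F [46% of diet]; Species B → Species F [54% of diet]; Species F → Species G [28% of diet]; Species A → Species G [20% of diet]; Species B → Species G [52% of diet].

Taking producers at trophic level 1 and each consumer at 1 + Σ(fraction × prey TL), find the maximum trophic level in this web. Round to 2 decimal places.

3.08

Species B: 1 + 1 = 2
Species C: 1 + 1 = 2
Species D: 1 + 2 = 3
Species E: 1 + 2 = 3
Species F: 1 + (0.46×2 + 0.54×2) = 3
Species G: 1 + (0.28×3 + 0.2×1 + 0.52×2) = 3.08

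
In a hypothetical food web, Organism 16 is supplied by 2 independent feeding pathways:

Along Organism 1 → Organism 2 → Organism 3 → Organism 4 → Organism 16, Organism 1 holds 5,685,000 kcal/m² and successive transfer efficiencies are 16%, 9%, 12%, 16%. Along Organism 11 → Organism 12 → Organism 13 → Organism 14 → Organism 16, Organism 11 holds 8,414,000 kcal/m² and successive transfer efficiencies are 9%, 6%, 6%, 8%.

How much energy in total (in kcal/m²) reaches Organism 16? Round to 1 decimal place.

Via Organism 1: 5685000 × 0.16 × 0.09 × 0.12 × 0.16 = 1571.7888 kcal/m²
Via Organism 11: 8414000 × 0.09 × 0.06 × 0.06 × 0.08 = 218.09088 kcal/m²
Total at Organism 16: 1571.7888 + 218.09088 = 1789.87968 kcal/m²

1789.9 kcal/m²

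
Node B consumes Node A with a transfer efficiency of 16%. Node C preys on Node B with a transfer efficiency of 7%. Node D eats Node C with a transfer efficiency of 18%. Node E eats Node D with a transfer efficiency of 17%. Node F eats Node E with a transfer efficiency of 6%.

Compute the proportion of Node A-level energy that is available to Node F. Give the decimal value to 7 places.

Product of link efficiencies: 0.16 × 0.07 × 0.18 × 0.17 × 0.06 = 0.0000205632

0.0000206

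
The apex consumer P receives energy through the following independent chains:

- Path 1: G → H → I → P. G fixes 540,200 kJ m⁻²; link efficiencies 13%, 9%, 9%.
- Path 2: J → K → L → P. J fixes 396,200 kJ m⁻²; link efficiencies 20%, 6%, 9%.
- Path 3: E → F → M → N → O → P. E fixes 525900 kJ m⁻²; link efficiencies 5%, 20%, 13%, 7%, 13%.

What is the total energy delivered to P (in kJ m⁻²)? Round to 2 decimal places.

1002.95 kJ m⁻²

Path 1: 540200 × 0.13 × 0.09 × 0.09 = 568.8306 kJ m⁻²
Path 2: 396200 × 0.2 × 0.06 × 0.09 = 427.896 kJ m⁻²
Path 3: 525900 × 0.05 × 0.2 × 0.13 × 0.07 × 0.13 = 6.221397 kJ m⁻²
Total at P: 568.8306 + 427.896 + 6.221397 = 1002.947997 kJ m⁻²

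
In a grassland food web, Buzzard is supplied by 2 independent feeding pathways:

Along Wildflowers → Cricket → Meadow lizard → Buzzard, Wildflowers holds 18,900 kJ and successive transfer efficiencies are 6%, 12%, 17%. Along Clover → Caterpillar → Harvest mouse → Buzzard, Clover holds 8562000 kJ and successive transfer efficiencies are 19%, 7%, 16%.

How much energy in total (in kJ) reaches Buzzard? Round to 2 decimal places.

Via Wildflowers: 18900 × 0.06 × 0.12 × 0.17 = 23.1336 kJ
Via Clover: 8562000 × 0.19 × 0.07 × 0.16 = 18219.936 kJ
Total at Buzzard: 23.1336 + 18219.936 = 18243.0696 kJ

18243.07 kJ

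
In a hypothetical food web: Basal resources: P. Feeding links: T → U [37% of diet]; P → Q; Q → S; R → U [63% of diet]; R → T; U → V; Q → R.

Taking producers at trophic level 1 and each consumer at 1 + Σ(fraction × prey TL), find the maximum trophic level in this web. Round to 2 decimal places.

5.37

Q: 1 + 1 = 2
R: 1 + 2 = 3
S: 1 + 2 = 3
T: 1 + 3 = 4
U: 1 + (0.37×4 + 0.63×3) = 4.37
V: 1 + 4.37 = 5.37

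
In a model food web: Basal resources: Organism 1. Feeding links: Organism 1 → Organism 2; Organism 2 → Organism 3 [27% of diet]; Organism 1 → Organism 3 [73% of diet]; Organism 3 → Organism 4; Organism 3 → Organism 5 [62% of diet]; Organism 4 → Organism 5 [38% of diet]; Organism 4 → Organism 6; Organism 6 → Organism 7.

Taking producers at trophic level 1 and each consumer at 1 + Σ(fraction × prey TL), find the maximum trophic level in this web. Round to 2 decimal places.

5.27

Organism 2: 1 + 1 = 2
Organism 3: 1 + (0.27×2 + 0.73×1) = 2.27
Organism 4: 1 + 2.27 = 3.27
Organism 5: 1 + (0.62×2.27 + 0.38×3.27) = 3.65
Organism 6: 1 + 3.27 = 4.27
Organism 7: 1 + 4.27 = 5.27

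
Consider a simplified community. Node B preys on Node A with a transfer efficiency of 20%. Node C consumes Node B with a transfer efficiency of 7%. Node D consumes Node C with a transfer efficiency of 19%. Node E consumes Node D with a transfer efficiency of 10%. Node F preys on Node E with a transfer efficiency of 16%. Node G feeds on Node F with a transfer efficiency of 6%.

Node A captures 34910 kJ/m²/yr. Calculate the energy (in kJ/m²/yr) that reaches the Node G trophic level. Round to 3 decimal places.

Node B: 34910 × 0.2 = 6982 kJ/m²/yr
Node C: 6982 × 0.07 = 488.74 kJ/m²/yr
Node D: 488.74 × 0.19 = 92.8606 kJ/m²/yr
Node E: 92.8606 × 0.1 = 9.28606 kJ/m²/yr
Node F: 9.28606 × 0.16 = 1.4857696 kJ/m²/yr
Node G: 1.4857696 × 0.06 = 0.089146176 kJ/m²/yr

0.089 kJ/m²/yr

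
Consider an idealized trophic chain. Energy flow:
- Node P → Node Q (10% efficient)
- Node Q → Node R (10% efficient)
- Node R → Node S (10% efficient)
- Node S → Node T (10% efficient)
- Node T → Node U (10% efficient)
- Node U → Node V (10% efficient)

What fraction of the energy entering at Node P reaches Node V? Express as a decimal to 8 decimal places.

0.00000100

Product of link efficiencies: 0.1 × 0.1 × 0.1 × 0.1 × 0.1 × 0.1 = 0.000001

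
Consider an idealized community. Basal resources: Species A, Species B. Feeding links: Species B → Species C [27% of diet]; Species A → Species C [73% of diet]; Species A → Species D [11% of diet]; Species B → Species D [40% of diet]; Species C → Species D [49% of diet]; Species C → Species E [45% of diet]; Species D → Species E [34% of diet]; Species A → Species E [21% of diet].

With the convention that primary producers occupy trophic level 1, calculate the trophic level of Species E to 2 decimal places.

Species C: 1 + (0.27×1 + 0.73×1) = 2
Species D: 1 + (0.11×1 + 0.4×1 + 0.49×2) = 2.49
Species E: 1 + (0.45×2 + 0.34×2.49 + 0.21×1) = 2.9566

2.96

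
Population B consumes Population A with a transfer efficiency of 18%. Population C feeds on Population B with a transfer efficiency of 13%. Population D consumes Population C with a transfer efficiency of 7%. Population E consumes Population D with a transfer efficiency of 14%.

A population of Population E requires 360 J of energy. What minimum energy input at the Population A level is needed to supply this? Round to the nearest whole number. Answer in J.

Cumulative transfer efficiency: 0.18 × 0.13 × 0.07 × 0.14 = 0.00022932
Population A energy = 360 / 0.00022932 = 1569859 J

1569859 J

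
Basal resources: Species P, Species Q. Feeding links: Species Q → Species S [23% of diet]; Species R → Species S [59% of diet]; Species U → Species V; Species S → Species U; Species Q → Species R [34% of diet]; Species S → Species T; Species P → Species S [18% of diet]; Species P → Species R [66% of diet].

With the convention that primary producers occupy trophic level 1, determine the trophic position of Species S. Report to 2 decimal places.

2.59

Species R: 1 + (0.34×1 + 0.66×1) = 2
Species S: 1 + (0.23×1 + 0.18×1 + 0.59×2) = 2.59
Species T: 1 + 2.59 = 3.59
Species U: 1 + 2.59 = 3.59
Species V: 1 + 3.59 = 4.59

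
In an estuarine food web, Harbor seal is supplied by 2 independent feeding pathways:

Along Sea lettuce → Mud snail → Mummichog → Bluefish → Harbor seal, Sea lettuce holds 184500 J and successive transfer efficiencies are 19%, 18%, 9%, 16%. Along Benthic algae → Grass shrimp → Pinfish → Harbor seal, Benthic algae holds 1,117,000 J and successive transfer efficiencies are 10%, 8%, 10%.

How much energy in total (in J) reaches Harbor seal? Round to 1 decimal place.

Via Sea lettuce: 184500 × 0.19 × 0.18 × 0.09 × 0.16 = 90.86256 J
Via Benthic algae: 1117000 × 0.1 × 0.08 × 0.1 = 893.6 J
Total at Harbor seal: 90.86256 + 893.6 = 984.46256 J

984.5 J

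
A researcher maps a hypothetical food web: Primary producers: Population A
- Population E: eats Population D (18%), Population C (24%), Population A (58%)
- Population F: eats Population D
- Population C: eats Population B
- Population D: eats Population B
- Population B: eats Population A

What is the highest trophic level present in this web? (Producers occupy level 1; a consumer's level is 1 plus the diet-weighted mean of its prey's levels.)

Population B: 1 + 1 = 2
Population C: 1 + 2 = 3
Population D: 1 + 2 = 3
Population E: 1 + (0.18×3 + 0.24×3 + 0.58×1) = 2.84
Population F: 1 + 3 = 4

4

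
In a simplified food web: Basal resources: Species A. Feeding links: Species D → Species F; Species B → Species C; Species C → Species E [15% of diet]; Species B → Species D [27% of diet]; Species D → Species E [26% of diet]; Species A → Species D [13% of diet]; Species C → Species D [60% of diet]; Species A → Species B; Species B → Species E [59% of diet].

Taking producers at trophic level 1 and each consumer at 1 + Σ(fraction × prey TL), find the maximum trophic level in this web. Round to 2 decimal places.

4.47

Species B: 1 + 1 = 2
Species C: 1 + 2 = 3
Species D: 1 + (0.27×2 + 0.13×1 + 0.6×3) = 3.47
Species E: 1 + (0.59×2 + 0.15×3 + 0.26×3.47) = 3.5322
Species F: 1 + 3.47 = 4.47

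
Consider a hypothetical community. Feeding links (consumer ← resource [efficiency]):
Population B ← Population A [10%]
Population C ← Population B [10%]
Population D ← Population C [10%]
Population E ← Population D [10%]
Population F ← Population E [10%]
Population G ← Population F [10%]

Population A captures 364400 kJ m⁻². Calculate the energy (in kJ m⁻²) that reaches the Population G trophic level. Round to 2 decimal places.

Population B: 364400 × 0.1 = 36440 kJ m⁻²
Population C: 36440 × 0.1 = 3644 kJ m⁻²
Population D: 3644 × 0.1 = 364.4 kJ m⁻²
Population E: 364.4 × 0.1 = 36.44 kJ m⁻²
Population F: 36.44 × 0.1 = 3.644 kJ m⁻²
Population G: 3.644 × 0.1 = 0.3644 kJ m⁻²

0.36 kJ m⁻²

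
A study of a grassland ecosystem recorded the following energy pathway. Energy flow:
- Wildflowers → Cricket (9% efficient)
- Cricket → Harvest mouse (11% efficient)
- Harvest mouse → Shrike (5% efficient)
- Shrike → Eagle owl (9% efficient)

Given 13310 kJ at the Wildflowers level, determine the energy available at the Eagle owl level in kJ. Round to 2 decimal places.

Cricket: 13310 × 0.09 = 1197.9 kJ
Harvest mouse: 1197.9 × 0.11 = 131.769 kJ
Shrike: 131.769 × 0.05 = 6.58845 kJ
Eagle owl: 6.58845 × 0.09 = 0.5929605 kJ

0.59 kJ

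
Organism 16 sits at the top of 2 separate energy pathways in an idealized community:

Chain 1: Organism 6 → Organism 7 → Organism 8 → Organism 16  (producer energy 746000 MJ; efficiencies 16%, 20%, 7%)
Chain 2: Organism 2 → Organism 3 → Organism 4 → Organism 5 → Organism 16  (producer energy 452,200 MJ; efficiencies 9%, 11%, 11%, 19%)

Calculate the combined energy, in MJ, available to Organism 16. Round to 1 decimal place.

Chain 1: 746000 × 0.16 × 0.2 × 0.07 = 1671.04 MJ
Chain 2: 452200 × 0.09 × 0.11 × 0.11 × 0.19 = 93.564702 MJ
Total at Organism 16: 1671.04 + 93.564702 = 1764.604702 MJ

1764.6 MJ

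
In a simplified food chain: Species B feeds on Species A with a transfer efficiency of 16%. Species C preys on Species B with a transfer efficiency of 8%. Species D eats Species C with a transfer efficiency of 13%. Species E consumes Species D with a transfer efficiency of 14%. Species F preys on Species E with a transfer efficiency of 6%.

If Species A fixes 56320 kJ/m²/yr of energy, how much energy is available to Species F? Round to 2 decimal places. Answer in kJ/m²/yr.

Species B: 56320 × 0.16 = 9011.2 kJ/m²/yr
Species C: 9011.2 × 0.08 = 720.896 kJ/m²/yr
Species D: 720.896 × 0.13 = 93.71648 kJ/m²/yr
Species E: 93.71648 × 0.14 = 13.1203072 kJ/m²/yr
Species F: 13.1203072 × 0.06 = 0.787218432 kJ/m²/yr

0.79 kJ/m²/yr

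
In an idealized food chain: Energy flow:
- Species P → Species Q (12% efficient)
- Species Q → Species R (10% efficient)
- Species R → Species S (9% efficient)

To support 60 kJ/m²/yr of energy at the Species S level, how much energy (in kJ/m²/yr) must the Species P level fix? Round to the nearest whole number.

Cumulative transfer efficiency: 0.12 × 0.1 × 0.09 = 0.00108
Species P energy = 60 / 0.00108 = 55556 kJ/m²/yr

55556 kJ/m²/yr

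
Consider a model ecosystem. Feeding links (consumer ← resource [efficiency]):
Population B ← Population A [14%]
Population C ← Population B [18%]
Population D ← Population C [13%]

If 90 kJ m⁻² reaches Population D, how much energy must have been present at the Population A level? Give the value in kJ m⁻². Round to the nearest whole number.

27473 kJ m⁻²

Cumulative transfer efficiency: 0.14 × 0.18 × 0.13 = 0.003276
Population A energy = 90 / 0.003276 = 27473 kJ m⁻²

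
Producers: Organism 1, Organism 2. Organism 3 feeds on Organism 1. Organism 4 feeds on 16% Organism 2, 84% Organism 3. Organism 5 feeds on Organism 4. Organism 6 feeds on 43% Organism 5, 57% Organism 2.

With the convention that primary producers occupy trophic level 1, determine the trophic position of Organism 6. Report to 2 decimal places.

Organism 3: 1 + 1 = 2
Organism 4: 1 + (0.16×1 + 0.84×2) = 2.84
Organism 5: 1 + 2.84 = 3.84
Organism 6: 1 + (0.43×3.84 + 0.57×1) = 3.2212

3.22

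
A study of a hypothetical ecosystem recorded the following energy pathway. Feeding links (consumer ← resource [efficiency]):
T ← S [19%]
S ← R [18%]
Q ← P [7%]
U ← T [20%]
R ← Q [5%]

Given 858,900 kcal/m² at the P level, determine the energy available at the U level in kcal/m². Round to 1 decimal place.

20.6 kcal/m²

Q: 858900 × 0.07 = 60123 kcal/m²
R: 60123 × 0.05 = 3006.15 kcal/m²
S: 3006.15 × 0.18 = 541.107 kcal/m²
T: 541.107 × 0.19 = 102.81033 kcal/m²
U: 102.81033 × 0.2 = 20.562066 kcal/m²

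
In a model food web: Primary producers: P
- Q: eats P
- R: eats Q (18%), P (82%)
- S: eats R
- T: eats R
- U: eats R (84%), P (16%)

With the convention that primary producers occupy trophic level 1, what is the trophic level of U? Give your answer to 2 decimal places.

2.99

Q: 1 + 1 = 2
R: 1 + (0.18×2 + 0.82×1) = 2.18
S: 1 + 2.18 = 3.18
T: 1 + 2.18 = 3.18
U: 1 + (0.84×2.18 + 0.16×1) = 2.9912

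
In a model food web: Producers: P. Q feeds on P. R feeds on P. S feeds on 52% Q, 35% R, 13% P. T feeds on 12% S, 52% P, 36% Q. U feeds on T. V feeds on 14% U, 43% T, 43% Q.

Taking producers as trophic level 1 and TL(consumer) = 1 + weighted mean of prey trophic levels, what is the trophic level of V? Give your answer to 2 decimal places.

3.47

Q: 1 + 1 = 2
R: 1 + 1 = 2
S: 1 + (0.52×2 + 0.35×2 + 0.13×1) = 2.87
T: 1 + (0.12×2.87 + 0.52×1 + 0.36×2) = 2.5844
U: 1 + 2.5844 = 3.5844
V: 1 + (0.14×3.5844 + 0.43×2.5844 + 0.43×2) = 3.473108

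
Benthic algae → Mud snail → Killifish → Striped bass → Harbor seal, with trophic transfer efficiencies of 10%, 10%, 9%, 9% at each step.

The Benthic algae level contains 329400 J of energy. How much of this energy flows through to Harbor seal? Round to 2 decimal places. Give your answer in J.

26.68 J

Mud snail: 329400 × 0.1 = 32940 J
Killifish: 32940 × 0.1 = 3294 J
Striped bass: 3294 × 0.09 = 296.46 J
Harbor seal: 296.46 × 0.09 = 26.6814 J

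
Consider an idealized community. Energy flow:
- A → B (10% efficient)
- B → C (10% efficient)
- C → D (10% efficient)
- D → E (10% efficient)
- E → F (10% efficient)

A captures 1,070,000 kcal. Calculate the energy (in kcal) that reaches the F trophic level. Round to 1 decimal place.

B: 1070000 × 0.1 = 107000 kcal
C: 107000 × 0.1 = 10700 kcal
D: 10700 × 0.1 = 1070 kcal
E: 1070 × 0.1 = 107 kcal
F: 107 × 0.1 = 10.7 kcal

10.7 kcal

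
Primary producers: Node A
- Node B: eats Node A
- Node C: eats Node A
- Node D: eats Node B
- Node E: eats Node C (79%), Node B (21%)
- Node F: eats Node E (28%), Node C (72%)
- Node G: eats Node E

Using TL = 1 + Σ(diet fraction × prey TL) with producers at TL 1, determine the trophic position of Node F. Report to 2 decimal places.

3.28

Node B: 1 + 1 = 2
Node C: 1 + 1 = 2
Node D: 1 + 2 = 3
Node E: 1 + (0.79×2 + 0.21×2) = 3
Node F: 1 + (0.28×3 + 0.72×2) = 3.28
Node G: 1 + 3 = 4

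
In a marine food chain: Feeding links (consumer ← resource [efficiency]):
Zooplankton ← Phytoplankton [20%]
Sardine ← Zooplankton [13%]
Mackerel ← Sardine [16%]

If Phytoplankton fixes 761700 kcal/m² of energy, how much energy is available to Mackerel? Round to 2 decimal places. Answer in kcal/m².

Zooplankton: 761700 × 0.2 = 152340 kcal/m²
Sardine: 152340 × 0.13 = 19804.2 kcal/m²
Mackerel: 19804.2 × 0.16 = 3168.672 kcal/m²

3168.67 kcal/m²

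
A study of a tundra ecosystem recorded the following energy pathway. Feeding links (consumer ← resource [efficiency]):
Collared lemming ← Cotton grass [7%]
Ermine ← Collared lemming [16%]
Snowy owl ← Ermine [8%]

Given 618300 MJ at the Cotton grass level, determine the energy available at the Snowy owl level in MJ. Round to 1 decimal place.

554.0 MJ

Collared lemming: 618300 × 0.07 = 43281 MJ
Ermine: 43281 × 0.16 = 6924.96 MJ
Snowy owl: 6924.96 × 0.08 = 553.9968 MJ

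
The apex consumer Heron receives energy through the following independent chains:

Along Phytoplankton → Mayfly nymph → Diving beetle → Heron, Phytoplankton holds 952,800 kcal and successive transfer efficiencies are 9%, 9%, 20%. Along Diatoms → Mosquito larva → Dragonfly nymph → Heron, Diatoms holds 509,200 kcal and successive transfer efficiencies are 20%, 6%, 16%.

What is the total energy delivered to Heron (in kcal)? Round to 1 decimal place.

2521.2 kcal

Via Phytoplankton: 952800 × 0.09 × 0.09 × 0.2 = 1543.536 kcal
Via Diatoms: 509200 × 0.2 × 0.06 × 0.16 = 977.664 kcal
Total at Heron: 1543.536 + 977.664 = 2521.2 kcal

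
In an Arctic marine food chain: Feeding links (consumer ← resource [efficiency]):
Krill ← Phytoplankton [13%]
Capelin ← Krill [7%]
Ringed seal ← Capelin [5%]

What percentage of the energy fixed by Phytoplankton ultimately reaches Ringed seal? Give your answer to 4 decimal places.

Product of link efficiencies: 0.13 × 0.07 × 0.05 = 0.000455
As a percentage: 0.000455 × 100 = 0.0455%

0.0455%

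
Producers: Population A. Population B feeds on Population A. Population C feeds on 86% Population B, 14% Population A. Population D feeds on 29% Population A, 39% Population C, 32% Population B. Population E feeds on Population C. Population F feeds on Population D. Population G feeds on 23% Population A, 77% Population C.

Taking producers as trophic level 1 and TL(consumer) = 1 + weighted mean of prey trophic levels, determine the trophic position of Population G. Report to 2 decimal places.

3.43

Population B: 1 + 1 = 2
Population C: 1 + (0.86×2 + 0.14×1) = 2.86
Population D: 1 + (0.29×1 + 0.39×2.86 + 0.32×2) = 3.0454
Population E: 1 + 2.86 = 3.86
Population F: 1 + 3.0454 = 4.0454
Population G: 1 + (0.23×1 + 0.77×2.86) = 3.4322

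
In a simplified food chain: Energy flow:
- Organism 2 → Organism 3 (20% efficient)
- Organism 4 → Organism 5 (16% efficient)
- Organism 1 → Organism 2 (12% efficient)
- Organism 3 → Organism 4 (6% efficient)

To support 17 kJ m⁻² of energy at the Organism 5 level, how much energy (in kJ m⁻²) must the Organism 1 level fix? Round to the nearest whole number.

73785 kJ m⁻²

Cumulative transfer efficiency: 0.12 × 0.2 × 0.06 × 0.16 = 0.0002304
Organism 1 energy = 17 / 0.0002304 = 73785 kJ m⁻²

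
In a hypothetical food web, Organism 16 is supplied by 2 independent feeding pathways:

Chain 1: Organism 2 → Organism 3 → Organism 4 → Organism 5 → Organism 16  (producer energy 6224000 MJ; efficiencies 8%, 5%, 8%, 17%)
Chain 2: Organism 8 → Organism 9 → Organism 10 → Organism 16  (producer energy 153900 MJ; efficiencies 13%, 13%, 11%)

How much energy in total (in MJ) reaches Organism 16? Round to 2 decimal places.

624.69 MJ

Chain 1: 6224000 × 0.08 × 0.05 × 0.08 × 0.17 = 338.5856 MJ
Chain 2: 153900 × 0.13 × 0.13 × 0.11 = 286.1001 MJ
Total at Organism 16: 338.5856 + 286.1001 = 624.6857 MJ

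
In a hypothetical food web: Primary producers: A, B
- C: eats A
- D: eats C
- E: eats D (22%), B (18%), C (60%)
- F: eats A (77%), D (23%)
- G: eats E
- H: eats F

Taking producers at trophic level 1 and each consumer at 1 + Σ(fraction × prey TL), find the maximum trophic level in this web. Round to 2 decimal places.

C: 1 + 1 = 2
D: 1 + 2 = 3
E: 1 + (0.22×3 + 0.18×1 + 0.6×2) = 3.04
F: 1 + (0.77×1 + 0.23×3) = 2.46
G: 1 + 3.04 = 4.04
H: 1 + 2.46 = 3.46

4.04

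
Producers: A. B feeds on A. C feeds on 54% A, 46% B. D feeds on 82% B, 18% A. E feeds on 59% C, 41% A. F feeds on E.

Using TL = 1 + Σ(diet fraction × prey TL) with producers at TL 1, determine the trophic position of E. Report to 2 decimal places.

B: 1 + 1 = 2
C: 1 + (0.54×1 + 0.46×2) = 2.46
D: 1 + (0.82×2 + 0.18×1) = 2.82
E: 1 + (0.59×2.46 + 0.41×1) = 2.8614
F: 1 + 2.8614 = 3.8614

2.86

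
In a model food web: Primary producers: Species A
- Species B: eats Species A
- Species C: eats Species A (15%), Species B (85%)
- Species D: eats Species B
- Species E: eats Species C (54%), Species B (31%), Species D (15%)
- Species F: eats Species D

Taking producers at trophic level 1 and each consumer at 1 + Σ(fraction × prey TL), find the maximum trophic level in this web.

4

Species B: 1 + 1 = 2
Species C: 1 + (0.15×1 + 0.85×2) = 2.85
Species D: 1 + 2 = 3
Species E: 1 + (0.54×2.85 + 0.31×2 + 0.15×3) = 3.609
Species F: 1 + 3 = 4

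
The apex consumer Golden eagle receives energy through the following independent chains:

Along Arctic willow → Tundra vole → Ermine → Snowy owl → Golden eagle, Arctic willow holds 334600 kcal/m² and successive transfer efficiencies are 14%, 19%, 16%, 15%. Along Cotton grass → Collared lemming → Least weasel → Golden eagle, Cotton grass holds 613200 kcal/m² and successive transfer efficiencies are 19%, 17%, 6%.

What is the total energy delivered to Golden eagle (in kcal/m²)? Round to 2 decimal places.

Via Arctic willow: 334600 × 0.14 × 0.19 × 0.16 × 0.15 = 213.60864 kcal/m²
Via Cotton grass: 613200 × 0.19 × 0.17 × 0.06 = 1188.3816 kcal/m²
Total at Golden eagle: 213.60864 + 1188.3816 = 1401.99024 kcal/m²

1401.99 kcal/m²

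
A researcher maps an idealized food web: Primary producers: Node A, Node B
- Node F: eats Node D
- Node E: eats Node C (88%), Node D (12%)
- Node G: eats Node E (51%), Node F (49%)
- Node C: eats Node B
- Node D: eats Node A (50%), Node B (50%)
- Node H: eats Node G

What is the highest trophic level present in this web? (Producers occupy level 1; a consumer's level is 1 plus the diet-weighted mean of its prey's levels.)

Node C: 1 + 1 = 2
Node D: 1 + (0.5×1 + 0.5×1) = 2
Node E: 1 + (0.88×2 + 0.12×2) = 3
Node F: 1 + 2 = 3
Node G: 1 + (0.51×3 + 0.49×3) = 4
Node H: 1 + 4 = 5

5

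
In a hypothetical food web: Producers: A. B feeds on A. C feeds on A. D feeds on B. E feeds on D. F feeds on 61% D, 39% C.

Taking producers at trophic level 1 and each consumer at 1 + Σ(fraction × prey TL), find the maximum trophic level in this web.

4

B: 1 + 1 = 2
C: 1 + 1 = 2
D: 1 + 2 = 3
E: 1 + 3 = 4
F: 1 + (0.61×3 + 0.39×2) = 3.61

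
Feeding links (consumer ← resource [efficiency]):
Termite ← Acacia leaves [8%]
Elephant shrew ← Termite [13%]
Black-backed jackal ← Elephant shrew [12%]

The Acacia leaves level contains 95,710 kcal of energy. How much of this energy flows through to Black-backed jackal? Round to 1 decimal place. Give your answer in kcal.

119.4 kcal

Termite: 95710 × 0.08 = 7656.8 kcal
Elephant shrew: 7656.8 × 0.13 = 995.384 kcal
Black-backed jackal: 995.384 × 0.12 = 119.44608 kcal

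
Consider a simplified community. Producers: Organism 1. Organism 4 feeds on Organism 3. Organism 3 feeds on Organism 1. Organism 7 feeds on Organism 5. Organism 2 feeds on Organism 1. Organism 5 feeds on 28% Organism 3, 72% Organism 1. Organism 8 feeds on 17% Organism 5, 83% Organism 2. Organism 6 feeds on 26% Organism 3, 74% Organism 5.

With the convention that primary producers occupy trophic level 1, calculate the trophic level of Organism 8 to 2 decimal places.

3.05

Organism 2: 1 + 1 = 2
Organism 3: 1 + 1 = 2
Organism 4: 1 + 2 = 3
Organism 5: 1 + (0.28×2 + 0.72×1) = 2.28
Organism 6: 1 + (0.26×2 + 0.74×2.28) = 3.2072
Organism 7: 1 + 2.28 = 3.28
Organism 8: 1 + (0.17×2.28 + 0.83×2) = 3.0476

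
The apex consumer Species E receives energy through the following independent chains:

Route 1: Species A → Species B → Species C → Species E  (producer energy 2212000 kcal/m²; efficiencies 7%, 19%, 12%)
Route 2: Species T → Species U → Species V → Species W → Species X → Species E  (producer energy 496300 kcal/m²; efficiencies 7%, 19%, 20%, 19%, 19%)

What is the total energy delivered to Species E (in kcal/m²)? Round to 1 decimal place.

3578.0 kcal/m²

Route 1: 2212000 × 0.07 × 0.19 × 0.12 = 3530.352 kcal/m²
Route 2: 496300 × 0.07 × 0.19 × 0.2 × 0.19 × 0.19 = 47.6577038 kcal/m²
Total at Species E: 3530.352 + 47.6577038 = 3578.0097038 kcal/m²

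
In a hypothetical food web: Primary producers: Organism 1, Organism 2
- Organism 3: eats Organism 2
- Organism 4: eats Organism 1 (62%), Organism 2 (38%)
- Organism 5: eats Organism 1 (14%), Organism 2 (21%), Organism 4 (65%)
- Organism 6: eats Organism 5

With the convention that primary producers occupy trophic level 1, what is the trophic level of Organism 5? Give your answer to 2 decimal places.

2.65

Organism 3: 1 + 1 = 2
Organism 4: 1 + (0.62×1 + 0.38×1) = 2
Organism 5: 1 + (0.14×1 + 0.21×1 + 0.65×2) = 2.65
Organism 6: 1 + 2.65 = 3.65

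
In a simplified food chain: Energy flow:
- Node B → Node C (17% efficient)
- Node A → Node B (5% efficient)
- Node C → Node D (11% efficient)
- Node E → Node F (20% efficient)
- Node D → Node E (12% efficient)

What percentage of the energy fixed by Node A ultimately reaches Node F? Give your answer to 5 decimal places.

Product of link efficiencies: 0.05 × 0.17 × 0.11 × 0.12 × 0.2 = 0.00002244
As a percentage: 0.00002244 × 100 = 0.00224%

0.00224%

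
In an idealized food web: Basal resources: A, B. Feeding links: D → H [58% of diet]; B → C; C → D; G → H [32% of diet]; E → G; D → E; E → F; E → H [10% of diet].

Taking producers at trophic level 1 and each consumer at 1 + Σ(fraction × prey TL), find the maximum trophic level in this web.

C: 1 + 1 = 2
D: 1 + 2 = 3
E: 1 + 3 = 4
F: 1 + 4 = 5
G: 1 + 4 = 5
H: 1 + (0.32×5 + 0.1×4 + 0.58×3) = 4.74

5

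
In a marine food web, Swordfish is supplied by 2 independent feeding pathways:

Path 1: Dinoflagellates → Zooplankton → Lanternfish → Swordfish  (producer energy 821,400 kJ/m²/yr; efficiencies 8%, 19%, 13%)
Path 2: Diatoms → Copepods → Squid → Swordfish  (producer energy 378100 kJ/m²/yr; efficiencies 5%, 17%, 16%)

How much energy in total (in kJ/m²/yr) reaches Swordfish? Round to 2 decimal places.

2137.30 kJ/m²/yr

Path 1: 821400 × 0.08 × 0.19 × 0.13 = 1623.0864 kJ/m²/yr
Path 2: 378100 × 0.05 × 0.17 × 0.16 = 514.216 kJ/m²/yr
Total at Swordfish: 1623.0864 + 514.216 = 2137.3024 kJ/m²/yr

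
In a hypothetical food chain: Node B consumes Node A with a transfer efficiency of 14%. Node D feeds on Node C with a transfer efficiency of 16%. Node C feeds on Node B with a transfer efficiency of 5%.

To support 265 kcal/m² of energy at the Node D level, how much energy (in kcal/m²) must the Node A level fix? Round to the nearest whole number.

236607 kcal/m²

Cumulative transfer efficiency: 0.14 × 0.05 × 0.16 = 0.00112
Node A energy = 265 / 0.00112 = 236607 kcal/m²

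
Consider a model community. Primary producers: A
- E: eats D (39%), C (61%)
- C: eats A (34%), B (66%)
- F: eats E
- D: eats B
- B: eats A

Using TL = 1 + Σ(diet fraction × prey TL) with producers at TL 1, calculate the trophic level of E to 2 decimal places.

B: 1 + 1 = 2
C: 1 + (0.34×1 + 0.66×2) = 2.66
D: 1 + 2 = 3
E: 1 + (0.39×3 + 0.61×2.66) = 3.7926
F: 1 + 3.7926 = 4.7926

3.79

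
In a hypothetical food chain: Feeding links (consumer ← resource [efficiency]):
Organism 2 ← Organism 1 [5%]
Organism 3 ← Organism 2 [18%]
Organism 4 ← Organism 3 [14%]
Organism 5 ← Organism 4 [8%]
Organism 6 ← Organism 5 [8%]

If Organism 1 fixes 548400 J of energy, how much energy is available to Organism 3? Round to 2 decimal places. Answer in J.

4935.60 J

Organism 2: 548400 × 0.05 = 27420 J
Organism 3: 27420 × 0.18 = 4935.6 J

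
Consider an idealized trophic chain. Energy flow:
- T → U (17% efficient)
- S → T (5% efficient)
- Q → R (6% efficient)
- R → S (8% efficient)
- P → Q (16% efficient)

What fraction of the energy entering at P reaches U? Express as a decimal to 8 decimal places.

Product of link efficiencies: 0.16 × 0.06 × 0.08 × 0.05 × 0.17 = 0.000006528

0.00000653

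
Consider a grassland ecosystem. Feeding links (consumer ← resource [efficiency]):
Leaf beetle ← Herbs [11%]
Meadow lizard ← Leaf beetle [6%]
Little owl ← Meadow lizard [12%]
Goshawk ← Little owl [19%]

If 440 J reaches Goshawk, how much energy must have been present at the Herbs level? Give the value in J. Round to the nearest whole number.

Cumulative transfer efficiency: 0.11 × 0.06 × 0.12 × 0.19 = 0.00015048
Herbs energy = 440 / 0.00015048 = 2923977 J

2923977 J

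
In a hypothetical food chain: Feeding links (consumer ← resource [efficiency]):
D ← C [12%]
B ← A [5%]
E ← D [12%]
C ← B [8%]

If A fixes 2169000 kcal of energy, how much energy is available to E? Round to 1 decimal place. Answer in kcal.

124.9 kcal

B: 2169000 × 0.05 = 108450 kcal
C: 108450 × 0.08 = 8676 kcal
D: 8676 × 0.12 = 1041.12 kcal
E: 1041.12 × 0.12 = 124.9344 kcal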